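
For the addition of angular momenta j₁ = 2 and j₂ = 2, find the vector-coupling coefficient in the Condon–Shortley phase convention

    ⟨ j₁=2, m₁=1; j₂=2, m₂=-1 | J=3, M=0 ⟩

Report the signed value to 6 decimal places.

+0.632456  (= +√(2/5))

triangle: 1!*3!*3!/8! = 36/40320
(j±m)!: 3!*1!*1!*3!*3!*3! = 1296
prefactor² = (2J+1)*Δ*N² = 81/10
  k=0: +1/(0!*1!*1!*1!*2!*2!) = 1/4
  k=1: −1/(1!*0!*0!*0!*3!*3!) = -1/36
Σ = 2/9  ⇒  CG² = 81/10*2/9² = 2/5
CG = +√(2/5) = +0.632456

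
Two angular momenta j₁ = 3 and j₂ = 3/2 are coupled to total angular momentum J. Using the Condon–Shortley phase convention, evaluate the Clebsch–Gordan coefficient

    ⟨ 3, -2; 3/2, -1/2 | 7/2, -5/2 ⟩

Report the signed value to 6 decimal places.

j₁+j₂−J=1  J+j₁−j₂=5  J−j₁+j₂=2  j₁+j₂+J+1=9
(j₁±m₁, j₂±m₂, J±M) = (1,5,1,2,1,6)
P² = 6400/7
sum k=0..1:
  [0] +1/120 = 1/120
  [1] −1/48 = -1/48
S = -1/80
C² = P²·S² = 1/7 ; C = -0.377964

−√(1/7) ≈ -0.377964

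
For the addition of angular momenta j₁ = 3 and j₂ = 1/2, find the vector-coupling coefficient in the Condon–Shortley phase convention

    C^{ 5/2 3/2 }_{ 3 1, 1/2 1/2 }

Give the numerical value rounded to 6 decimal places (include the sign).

−√(2/7) = -0.534522

triangle: 1!×5!×0!/7! = 120/5040
(j±m)!: 4!×2!×1!×0!×4!×1! = 1152
prefactor² = (2J+1)×Δ×N² = 1152/7
  k=1: −1/(1!×0!×1!×0!×4!×0!) = -1/24
Σ = -1/24  ⇒  CG² = 1152/7×(-1/24)² = 2/7
CG = −√(2/7) = -0.534522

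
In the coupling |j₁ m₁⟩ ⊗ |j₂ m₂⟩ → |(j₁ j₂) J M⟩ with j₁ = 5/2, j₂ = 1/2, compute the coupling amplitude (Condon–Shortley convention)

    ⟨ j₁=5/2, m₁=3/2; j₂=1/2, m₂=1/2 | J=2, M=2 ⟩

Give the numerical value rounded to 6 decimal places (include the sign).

√[5·1!4!0!/6! · 4!1!1!0!4!0!] = √(96)
  +(−1)^1/∏(1,0,0,0,4,0)! = -1/24  (running -1/24)
⟨..|..⟩ = √(96)·(-1/24) = -0.408248

-0.408248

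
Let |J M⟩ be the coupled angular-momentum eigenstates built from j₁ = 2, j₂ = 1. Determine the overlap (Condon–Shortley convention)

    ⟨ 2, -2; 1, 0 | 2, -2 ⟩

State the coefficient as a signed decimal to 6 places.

-0.816497

j₁+j₂−J=1  J+j₁−j₂=3  J−j₁+j₂=1  j₁+j₂+J+1=6
(j₁±m₁, j₂±m₂, J±M) = (0,4,1,1,0,4)
P² = 24
sum k=1..1:
  [1] −1/6 = -1/6
S = -1/6
C² = P²·S² = 2/3 ; C = -0.816497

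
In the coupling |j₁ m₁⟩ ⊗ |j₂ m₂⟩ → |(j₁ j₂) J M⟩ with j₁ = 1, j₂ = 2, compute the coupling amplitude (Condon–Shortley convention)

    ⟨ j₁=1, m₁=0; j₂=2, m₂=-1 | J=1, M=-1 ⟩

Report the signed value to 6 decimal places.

√[3·2!0!2!/5! · 1!1!1!3!0!2!] = √(6/5)
  +(−1)^1/∏(1,1,0,0,0,2)! = -1/2  (running -1/2)
⟨..|..⟩ = √(6/5)·(-1/2) = -0.547723

−√(3/10) ≈ -0.547723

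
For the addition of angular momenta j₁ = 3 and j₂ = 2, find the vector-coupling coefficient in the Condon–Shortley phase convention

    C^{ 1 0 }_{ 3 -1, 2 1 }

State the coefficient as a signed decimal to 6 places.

j₁+j₂−J=4  J+j₁−j₂=2  J−j₁+j₂=0  j₁+j₂+J+1=7
(j₁±m₁, j₂±m₂, J±M) = (2,4,3,1,1,1)
P² = 288/35
sum k=3..3:
  [3] −1/6 = -1/6
S = -1/6
C² = P²·S² = 8/35 ; C = -0.478091

−√(8/35) = -0.478091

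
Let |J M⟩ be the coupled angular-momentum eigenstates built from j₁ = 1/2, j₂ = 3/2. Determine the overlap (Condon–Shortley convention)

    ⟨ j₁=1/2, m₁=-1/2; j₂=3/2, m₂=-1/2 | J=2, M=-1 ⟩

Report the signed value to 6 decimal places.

√[5·0!1!3!/5! · 0!1!1!2!1!3!] = √(3)
  +(−1)^0/∏(0,0,1,1,0,2)! = 1/2  (running 1/2)
⟨..|..⟩ = √(3)·(1/2) = +0.866025

+√(3/4) = +0.866025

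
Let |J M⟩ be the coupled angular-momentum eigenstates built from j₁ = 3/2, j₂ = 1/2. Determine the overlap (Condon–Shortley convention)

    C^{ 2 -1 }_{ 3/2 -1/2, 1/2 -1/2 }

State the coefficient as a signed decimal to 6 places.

+√(3/4) = +0.866025

triangle: 0!×3!×1!/5! = 6/120
(j±m)!: 1!×2!×0!×1!×1!×3! = 12
prefactor² = (2J+1)×Δ×N² = 3
  k=0: +1/(0!×0!×2!×0!×1!×1!) = 1/2
Σ = 1/2  ⇒  CG² = 3×1/2² = 3/4
CG = +√(3/4) = +0.866025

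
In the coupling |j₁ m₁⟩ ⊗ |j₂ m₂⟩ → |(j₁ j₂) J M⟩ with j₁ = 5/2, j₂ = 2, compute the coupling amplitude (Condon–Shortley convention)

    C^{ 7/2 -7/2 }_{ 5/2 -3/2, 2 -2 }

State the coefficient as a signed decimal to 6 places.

+√(4/9) ≈ +0.666667

j₁+j₂−J=1  J+j₁−j₂=4  J−j₁+j₂=3  j₁+j₂+J+1=9
(j₁±m₁, j₂±m₂, J±M) = (1,4,0,4,0,7)
P² = 9216
sum k=0..0:
  [0] +1/144 = 1/144
S = 1/144
C² = P²·S² = 4/9 ; C = +0.666667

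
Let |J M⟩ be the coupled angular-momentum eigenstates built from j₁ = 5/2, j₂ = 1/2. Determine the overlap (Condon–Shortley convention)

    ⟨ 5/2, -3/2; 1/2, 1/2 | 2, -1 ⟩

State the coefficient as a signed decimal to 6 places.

triangle: 1!*4!*0!/6! = 24/720
(j±m)!: 1!*4!*1!*0!*1!*3! = 144
prefactor² = (2J+1)*Δ*N² = 24
  k=1: −1/(1!*0!*3!*0!*1!*0!) = -1/6
Σ = -1/6  ⇒  CG² = 24*(-1/6)² = 2/3
CG = −√(2/3) = -0.816497

-0.816497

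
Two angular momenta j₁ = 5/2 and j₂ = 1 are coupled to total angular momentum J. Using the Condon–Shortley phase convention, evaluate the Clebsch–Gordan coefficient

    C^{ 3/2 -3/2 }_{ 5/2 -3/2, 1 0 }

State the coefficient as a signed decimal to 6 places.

j₁+j₂−J=2  J+j₁−j₂=3  J−j₁+j₂=0  j₁+j₂+J+1=6
(j₁±m₁, j₂±m₂, J±M) = (1,4,1,1,0,3)
P² = 48/5
sum k=1..1:
  [1] −1/6 = -1/6
S = -1/6
C² = P²·S² = 4/15 ; C = -0.516398

-0.516398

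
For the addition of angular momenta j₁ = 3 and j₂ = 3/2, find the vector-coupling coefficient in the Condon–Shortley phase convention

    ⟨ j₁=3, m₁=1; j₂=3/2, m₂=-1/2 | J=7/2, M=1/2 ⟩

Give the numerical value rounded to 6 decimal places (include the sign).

√[8·1!5!2!/9! · 4!2!1!2!4!3!] = √(512/7)
  +(−1)^0/∏(0,1,2,1,3,1)! = 1/12  (running 1/12)
  +(−1)^1/∏(1,0,1,0,4,2)! = -1/48  (running 1/16)
⟨..|..⟩ = √(512/7)·(1/16) = +0.534522

+0.534522  (= +√(2/7))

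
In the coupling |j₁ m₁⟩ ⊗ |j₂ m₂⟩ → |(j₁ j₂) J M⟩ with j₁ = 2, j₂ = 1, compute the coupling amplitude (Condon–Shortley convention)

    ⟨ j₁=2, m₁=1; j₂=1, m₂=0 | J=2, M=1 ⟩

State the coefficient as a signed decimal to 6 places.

+0.408248

triangle: 1!*3!*1!/6! = 6/720
(j±m)!: 3!*1!*1!*1!*3!*1! = 36
prefactor² = (2J+1)*Δ*N² = 3/2
  k=0: +1/(0!*1!*1!*1!*2!*0!) = 1/2
  k=1: −1/(1!*0!*0!*0!*3!*1!) = -1/6
Σ = 1/3  ⇒  CG² = 3/2*1/3² = 1/6
CG = +√(1/6) = +0.408248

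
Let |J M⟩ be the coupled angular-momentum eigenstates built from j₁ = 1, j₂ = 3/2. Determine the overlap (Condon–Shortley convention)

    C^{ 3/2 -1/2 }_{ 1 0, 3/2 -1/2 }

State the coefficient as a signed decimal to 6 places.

+√(1/15) = +0.258199

√[4·1!1!2!/5! · 1!1!1!2!1!2!] = √(4/15)
  +(−1)^0/∏(0,1,1,1,0,1)! = 1  (running 1)
  +(−1)^1/∏(1,0,0,0,1,2)! = -1/2  (running 1/2)
⟨..|..⟩ = √(4/15)·(1/2) = +0.258199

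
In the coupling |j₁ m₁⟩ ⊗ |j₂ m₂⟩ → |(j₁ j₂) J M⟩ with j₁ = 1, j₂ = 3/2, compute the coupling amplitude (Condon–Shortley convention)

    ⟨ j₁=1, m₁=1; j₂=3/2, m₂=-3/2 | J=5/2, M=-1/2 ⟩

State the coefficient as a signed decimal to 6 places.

√[6·0!2!3!/6! · 2!0!0!3!2!3!] = √(72/5)
  +(−1)^0/∏(0,0,0,0,2,3)! = 1/12  (running 1/12)
⟨..|..⟩ = √(72/5)·(1/12) = +0.316228

+√(1/10) = +0.316228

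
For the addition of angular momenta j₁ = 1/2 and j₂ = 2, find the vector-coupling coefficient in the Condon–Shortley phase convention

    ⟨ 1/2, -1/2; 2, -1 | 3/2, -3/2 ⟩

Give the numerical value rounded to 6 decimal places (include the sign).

triangle: 1!·0!·3!/5! = 6/120
(j±m)!: 0!·1!·1!·3!·0!·3! = 36
prefactor² = (2J+1)·Δ·N² = 36/5
  k=1: −1/(1!·0!·0!·0!·0!·3!) = -1/6
Σ = -1/6  ⇒  CG² = 36/5·(-1/6)² = 1/5
CG = −√(1/5) = -0.447214

-0.447214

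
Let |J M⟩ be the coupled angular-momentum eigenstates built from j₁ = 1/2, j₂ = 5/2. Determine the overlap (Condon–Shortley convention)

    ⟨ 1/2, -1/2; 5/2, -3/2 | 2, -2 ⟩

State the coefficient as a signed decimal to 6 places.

−√(1/6) = -0.408248

triangle: 1!*0!*4!/6! = 24/720
(j±m)!: 0!*1!*1!*4!*0!*4! = 576
prefactor² = (2J+1)*Δ*N² = 96
  k=1: −1/(1!*0!*0!*0!*0!*4!) = -1/24
Σ = -1/24  ⇒  CG² = 96*(-1/24)² = 1/6
CG = −√(1/6) = -0.408248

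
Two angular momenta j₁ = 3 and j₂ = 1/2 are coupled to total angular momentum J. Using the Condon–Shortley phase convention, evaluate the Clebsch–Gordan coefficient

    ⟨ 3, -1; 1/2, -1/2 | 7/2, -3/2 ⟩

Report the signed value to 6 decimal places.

j₁+j₂−J=0  J+j₁−j₂=6  J−j₁+j₂=1  j₁+j₂+J+1=8
(j₁±m₁, j₂±m₂, J±M) = (2,4,0,1,2,5)
P² = 11520/7
sum k=0..0:
  [0] +1/48 = 1/48
S = 1/48
C² = P²·S² = 5/7 ; C = +0.845154

+√(5/7) = +0.845154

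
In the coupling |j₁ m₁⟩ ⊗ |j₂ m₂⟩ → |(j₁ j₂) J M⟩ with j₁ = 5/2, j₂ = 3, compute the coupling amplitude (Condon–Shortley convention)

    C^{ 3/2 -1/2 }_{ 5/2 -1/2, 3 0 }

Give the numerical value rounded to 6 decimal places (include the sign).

+√(4/35) ≈ +0.338062

j₁+j₂−J=4  J+j₁−j₂=1  J−j₁+j₂=2  j₁+j₂+J+1=8
(j₁±m₁, j₂±m₂, J±M) = (2,3,3,3,1,2)
P² = 144/35
sum k=2..3:
  [2] +1/4 = 1/4
  [3] −1/12 = -1/12
S = 1/6
C² = P²·S² = 4/35 ; C = +0.338062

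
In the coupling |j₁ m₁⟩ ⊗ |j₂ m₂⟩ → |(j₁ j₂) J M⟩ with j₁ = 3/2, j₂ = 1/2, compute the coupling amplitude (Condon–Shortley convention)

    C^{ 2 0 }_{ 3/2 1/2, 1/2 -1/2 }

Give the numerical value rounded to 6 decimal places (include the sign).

triangle: 0!·3!·1!/5! = 6/120
(j±m)!: 2!·1!·0!·1!·2!·2! = 8
prefactor² = (2J+1)·Δ·N² = 2
  k=0: +1/(0!·0!·1!·0!·2!·1!) = 1/2
Σ = 1/2  ⇒  CG² = 2·1/2² = 1/2
CG = +√(1/2) = +0.707107

+0.707107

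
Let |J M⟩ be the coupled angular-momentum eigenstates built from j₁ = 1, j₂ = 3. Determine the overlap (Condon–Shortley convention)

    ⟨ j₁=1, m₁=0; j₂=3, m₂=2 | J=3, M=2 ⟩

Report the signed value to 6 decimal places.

−√(1/3) ≈ -0.577350

√[7·1!1!5!/8! · 1!1!5!1!5!1!] = √(300)
  +(−1)^0/∏(0,1,1,5,0,0)! = 1/120  (running 1/120)
  +(−1)^1/∏(1,0,0,4,1,1)! = -1/24  (running -1/30)
⟨..|..⟩ = √(300)·(-1/30) = -0.577350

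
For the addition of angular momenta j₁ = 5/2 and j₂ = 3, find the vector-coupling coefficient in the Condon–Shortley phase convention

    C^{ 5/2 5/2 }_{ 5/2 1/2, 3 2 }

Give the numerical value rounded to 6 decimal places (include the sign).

√[6·3!2!3!/9! · 3!2!5!1!5!0!] = √(1440/7)
  +(−1)^2/∏(2,1,0,3,2,0)! = 1/24  (running 1/24)
⟨..|..⟩ = √(1440/7)·(1/24) = +0.597614

+0.597614  (= +√(5/14))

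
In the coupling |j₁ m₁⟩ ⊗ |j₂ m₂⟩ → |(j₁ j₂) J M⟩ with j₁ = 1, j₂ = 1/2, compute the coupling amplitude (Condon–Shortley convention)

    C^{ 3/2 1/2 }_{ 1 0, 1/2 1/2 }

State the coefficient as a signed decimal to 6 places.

+√(2/3) ≈ +0.816497

j₁+j₂−J=0  J+j₁−j₂=2  J−j₁+j₂=1  j₁+j₂+J+1=4
(j₁±m₁, j₂±m₂, J±M) = (1,1,1,0,2,1)
P² = 2/3
sum k=0..0:
  [0] +1/1 = 1
S = 1
C² = P²·S² = 2/3 ; C = +0.816497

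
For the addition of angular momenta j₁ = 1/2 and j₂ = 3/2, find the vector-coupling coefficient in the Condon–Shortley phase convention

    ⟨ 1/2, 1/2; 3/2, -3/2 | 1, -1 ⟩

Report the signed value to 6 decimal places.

+√(3/4) = +0.866025

√[3·1!0!2!/4! · 1!0!0!3!0!2!] = √(3)
  +(−1)^0/∏(0,1,0,0,0,2)! = 1/2  (running 1/2)
⟨..|..⟩ = √(3)·(1/2) = +0.866025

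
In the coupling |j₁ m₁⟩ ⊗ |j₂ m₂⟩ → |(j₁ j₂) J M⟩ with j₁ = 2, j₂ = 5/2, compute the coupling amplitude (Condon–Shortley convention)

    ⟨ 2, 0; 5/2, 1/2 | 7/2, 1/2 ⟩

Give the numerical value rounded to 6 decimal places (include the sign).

√[8·1!3!4!/9! · 2!2!3!2!4!3!] = √(768/35)
  +(−1)^0/∏(0,1,2,3,1,1)! = 1/12  (running 1/12)
  +(−1)^1/∏(1,0,1,2,2,2)! = -1/8  (running -1/24)
⟨..|..⟩ = √(768/35)·(-1/24) = -0.195180

-0.195180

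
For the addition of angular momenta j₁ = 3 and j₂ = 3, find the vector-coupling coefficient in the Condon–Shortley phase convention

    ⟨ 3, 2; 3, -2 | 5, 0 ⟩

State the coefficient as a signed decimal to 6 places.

triangle: 1!*5!*5!/12! = 14400/479001600
(j±m)!: 5!*1!*1!*5!*5!*5! = 207360000
prefactor² = (2J+1)*Δ*N² = 480000/7
  k=0: +1/(0!*1!*1!*1!*4!*4!) = 1/576
  k=1: −1/(1!*0!*0!*0!*5!*5!) = -1/14400
Σ = 1/600  ⇒  CG² = 480000/7*1/600² = 4/21
CG = +√(4/21) = +0.436436

+0.436436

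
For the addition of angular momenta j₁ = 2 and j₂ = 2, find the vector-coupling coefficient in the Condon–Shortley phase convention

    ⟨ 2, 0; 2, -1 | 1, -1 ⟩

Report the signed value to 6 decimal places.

-0.547723  (= −√(3/10))

triangle: 3!×1!×1!/6! = 6/720
(j±m)!: 2!×2!×1!×3!×0!×2! = 48
prefactor² = (2J+1)×Δ×N² = 6/5
  k=1: −1/(1!×2!×1!×0!×0!×1!) = -1/2
Σ = -1/2  ⇒  CG² = 6/5×(-1/2)² = 3/10
CG = −√(3/10) = -0.547723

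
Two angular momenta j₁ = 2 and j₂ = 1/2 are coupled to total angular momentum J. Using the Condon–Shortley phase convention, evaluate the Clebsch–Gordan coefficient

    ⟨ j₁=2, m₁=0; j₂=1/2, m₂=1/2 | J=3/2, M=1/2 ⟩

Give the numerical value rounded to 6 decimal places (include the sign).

j₁+j₂−J=1  J+j₁−j₂=3  J−j₁+j₂=0  j₁+j₂+J+1=5
(j₁±m₁, j₂±m₂, J±M) = (2,2,1,0,2,1)
P² = 8/5
sum k=1..1:
  [1] −1/2 = -1/2
S = -1/2
C² = P²·S² = 2/5 ; C = -0.632456

−√(2/5) = -0.632456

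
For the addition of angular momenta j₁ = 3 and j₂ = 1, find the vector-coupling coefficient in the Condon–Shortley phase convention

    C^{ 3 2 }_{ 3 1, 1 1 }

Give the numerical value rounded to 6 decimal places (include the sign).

−√(5/12) = -0.645497

triangle: 1!*5!*1!/8! = 120/40320
(j±m)!: 4!*2!*2!*0!*5!*1! = 11520
prefactor² = (2J+1)*Δ*N² = 240
  k=1: −1/(1!*0!*1!*1!*4!*0!) = -1/24
Σ = -1/24  ⇒  CG² = 240*(-1/24)² = 5/12
CG = −√(5/12) = -0.645497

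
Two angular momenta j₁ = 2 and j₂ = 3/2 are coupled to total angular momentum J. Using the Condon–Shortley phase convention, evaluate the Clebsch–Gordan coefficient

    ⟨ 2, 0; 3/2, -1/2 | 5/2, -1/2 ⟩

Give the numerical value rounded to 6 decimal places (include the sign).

triangle: 1!*3!*2!/7! = 12/5040
(j±m)!: 2!*2!*1!*2!*2!*3! = 96
prefactor² = (2J+1)*Δ*N² = 48/35
  k=0: +1/(0!*1!*2!*1!*1!*1!) = 1/2
  k=1: −1/(1!*0!*1!*0!*2!*2!) = -1/4
Σ = 1/4  ⇒  CG² = 48/35*1/4² = 3/35
CG = +√(3/35) = +0.292770

+0.292770  (= +√(3/35))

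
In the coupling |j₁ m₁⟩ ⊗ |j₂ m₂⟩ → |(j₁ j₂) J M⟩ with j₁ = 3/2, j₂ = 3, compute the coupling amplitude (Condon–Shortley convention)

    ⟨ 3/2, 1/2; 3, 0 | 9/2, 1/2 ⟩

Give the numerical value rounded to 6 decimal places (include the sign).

+√(10/21) ≈ +0.690066

triangle: 0!*3!*6!/10! = 4320/3628800
(j±m)!: 2!*1!*3!*3!*5!*4! = 207360
prefactor² = (2J+1)*Δ*N² = 17280/7
  k=0: +1/(0!*0!*1!*3!*2!*3!) = 1/72
Σ = 1/72  ⇒  CG² = 17280/7*1/72² = 10/21
CG = +√(10/21) = +0.690066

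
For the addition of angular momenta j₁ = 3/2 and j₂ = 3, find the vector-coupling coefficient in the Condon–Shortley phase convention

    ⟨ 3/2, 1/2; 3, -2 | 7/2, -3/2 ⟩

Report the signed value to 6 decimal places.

j₁+j₂−J=1  J+j₁−j₂=2  J−j₁+j₂=5  j₁+j₂+J+1=9
(j₁±m₁, j₂±m₂, J±M) = (2,1,1,5,2,5)
P² = 6400/21
sum k=0..1:
  [0] +1/24 = 1/24
  [1] −1/240 = -1/240
S = 3/80
C² = P²·S² = 3/7 ; C = +0.654654

+√(3/7) = +0.654654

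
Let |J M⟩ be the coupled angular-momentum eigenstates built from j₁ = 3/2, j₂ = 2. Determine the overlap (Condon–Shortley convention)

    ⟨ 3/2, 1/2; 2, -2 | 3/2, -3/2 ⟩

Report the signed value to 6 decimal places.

+0.632456  (= +√(2/5))

√[4·2!1!2!/6! · 2!1!0!4!0!3!] = √(32/5)
  +(−1)^0/∏(0,2,1,0,0,2)! = 1/4  (running 1/4)
⟨..|..⟩ = √(32/5)·(1/4) = +0.632456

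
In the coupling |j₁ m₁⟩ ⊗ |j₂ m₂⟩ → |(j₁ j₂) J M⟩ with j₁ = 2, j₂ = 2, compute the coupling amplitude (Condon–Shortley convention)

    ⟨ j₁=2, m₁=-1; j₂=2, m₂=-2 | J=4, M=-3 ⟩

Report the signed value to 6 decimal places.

+0.707107  (= +√(1/2))

triangle: 0!·4!·4!/9! = 576/362880
(j±m)!: 1!·3!·0!·4!·1!·7! = 725760
prefactor² = (2J+1)·Δ·N² = 10368
  k=0: +1/(0!·0!·3!·0!·1!·4!) = 1/144
Σ = 1/144  ⇒  CG² = 10368·1/144² = 1/2
CG = +√(1/2) = +0.707107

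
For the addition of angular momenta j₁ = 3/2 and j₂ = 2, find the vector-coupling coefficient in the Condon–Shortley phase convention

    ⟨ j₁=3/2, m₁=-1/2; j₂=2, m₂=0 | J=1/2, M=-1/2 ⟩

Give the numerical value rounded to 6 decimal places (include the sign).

+√(1/5) = +0.447214

j₁+j₂−J=3  J+j₁−j₂=0  J−j₁+j₂=1  j₁+j₂+J+1=5
(j₁±m₁, j₂±m₂, J±M) = (1,2,2,2,0,1)
P² = 4/5
sum k=2..2:
  [2] +1/2 = 1/2
S = 1/2
C² = P²·S² = 1/5 ; C = +0.447214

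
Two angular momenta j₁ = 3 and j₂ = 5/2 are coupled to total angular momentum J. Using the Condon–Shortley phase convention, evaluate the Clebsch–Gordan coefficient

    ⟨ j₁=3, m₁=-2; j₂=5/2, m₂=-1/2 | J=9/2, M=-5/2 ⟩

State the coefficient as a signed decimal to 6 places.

√[10·1!5!4!/11! · 1!5!2!3!2!7!] = √(115200/11)
  +(−1)^0/∏(0,1,5,2,0,2)! = 1/480  (running 1/480)
  +(−1)^1/∏(1,0,4,1,1,3)! = -1/144  (running -7/1440)
⟨..|..⟩ = √(115200/11)·(-7/1440) = -0.497468

−√(49/198) = -0.497468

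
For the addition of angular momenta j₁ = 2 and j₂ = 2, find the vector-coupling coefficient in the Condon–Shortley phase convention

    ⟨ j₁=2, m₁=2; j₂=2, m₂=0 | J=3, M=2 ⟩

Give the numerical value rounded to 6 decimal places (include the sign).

+0.707107

triangle: 1!·3!·3!/8! = 36/40320
(j±m)!: 4!·0!·2!·2!·5!·1! = 11520
prefactor² = (2J+1)·Δ·N² = 72
  k=0: +1/(0!·1!·0!·2!·3!·1!) = 1/12
Σ = 1/12  ⇒  CG² = 72·1/12² = 1/2
CG = +√(1/2) = +0.707107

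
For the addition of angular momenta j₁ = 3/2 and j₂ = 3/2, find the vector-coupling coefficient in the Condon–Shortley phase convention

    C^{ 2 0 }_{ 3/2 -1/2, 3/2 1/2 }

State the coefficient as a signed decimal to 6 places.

-0.500000

triangle: 1!×2!×2!/6! = 4/720
(j±m)!: 1!×2!×2!×1!×2!×2! = 16
prefactor² = (2J+1)×Δ×N² = 4/9
  k=0: +1/(0!×1!×2!×2!×0!×0!) = 1/4
  k=1: −1/(1!×0!×1!×1!×1!×1!) = -1
Σ = -3/4  ⇒  CG² = 4/9×(-3/4)² = 1/4
CG = −√(1/4) = -0.500000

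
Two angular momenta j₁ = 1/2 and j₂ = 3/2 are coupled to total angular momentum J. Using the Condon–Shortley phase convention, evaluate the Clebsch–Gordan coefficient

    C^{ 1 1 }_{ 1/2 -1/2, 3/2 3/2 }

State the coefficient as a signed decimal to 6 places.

-0.866025  (= −√(3/4))

triangle: 1!·0!·2!/4! = 2/24
(j±m)!: 0!·1!·3!·0!·2!·0! = 12
prefactor² = (2J+1)·Δ·N² = 3
  k=1: −1/(1!·0!·0!·2!·0!·0!) = -1/2
Σ = -1/2  ⇒  CG² = 3·(-1/2)² = 3/4
CG = −√(3/4) = -0.866025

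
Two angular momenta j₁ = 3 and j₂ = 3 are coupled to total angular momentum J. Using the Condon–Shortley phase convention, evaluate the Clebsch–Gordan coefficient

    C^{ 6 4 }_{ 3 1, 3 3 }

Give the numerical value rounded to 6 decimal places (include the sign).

+0.476731

√[13·0!6!6!/13! · 4!2!6!0!10!2!] = √(2985984000/11)
  +(−1)^0/∏(0,0,2,6,4,0)! = 1/34560  (running 1/34560)
⟨..|..⟩ = √(2985984000/11)·(1/34560) = +0.476731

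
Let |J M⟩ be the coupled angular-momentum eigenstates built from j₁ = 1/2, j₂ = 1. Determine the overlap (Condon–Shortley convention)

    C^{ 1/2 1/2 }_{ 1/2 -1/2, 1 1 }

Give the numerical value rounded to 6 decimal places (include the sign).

j₁+j₂−J=1  J+j₁−j₂=0  J−j₁+j₂=1  j₁+j₂+J+1=3
(j₁±m₁, j₂±m₂, J±M) = (0,1,2,0,1,0)
P² = 2/3
sum k=1..1:
  [1] −1/1 = -1
S = -1
C² = P²·S² = 2/3 ; C = -0.816497

−√(2/3) = -0.816497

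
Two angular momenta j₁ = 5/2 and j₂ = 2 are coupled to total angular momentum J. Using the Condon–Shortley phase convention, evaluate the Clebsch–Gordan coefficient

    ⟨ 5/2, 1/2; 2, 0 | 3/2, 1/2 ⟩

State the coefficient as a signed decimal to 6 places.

-0.239046

triangle: 3!*2!*1!/7! = 12/5040
(j±m)!: 3!*2!*2!*2!*2!*1! = 96
prefactor² = (2J+1)*Δ*N² = 32/35
  k=1: −1/(1!*2!*1!*1!*1!*0!) = -1/2
  k=2: +1/(2!*1!*0!*0!*2!*1!) = 1/4
Σ = -1/4  ⇒  CG² = 32/35*(-1/4)² = 2/35
CG = −√(2/35) = -0.239046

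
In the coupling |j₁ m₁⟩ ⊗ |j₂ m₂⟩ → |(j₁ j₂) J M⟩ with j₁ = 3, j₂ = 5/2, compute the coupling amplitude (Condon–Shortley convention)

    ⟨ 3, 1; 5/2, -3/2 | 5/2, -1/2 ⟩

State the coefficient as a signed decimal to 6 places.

√[6·3!3!2!/9! · 4!2!1!4!2!3!] = √(576/35)
  +(−1)^0/∏(0,3,2,1,1,1)! = 1/12  (running 1/12)
  +(−1)^1/∏(1,2,1,0,2,2)! = -1/8  (running -1/24)
⟨..|..⟩ = √(576/35)·(-1/24) = -0.169031

−√(1/35) = -0.169031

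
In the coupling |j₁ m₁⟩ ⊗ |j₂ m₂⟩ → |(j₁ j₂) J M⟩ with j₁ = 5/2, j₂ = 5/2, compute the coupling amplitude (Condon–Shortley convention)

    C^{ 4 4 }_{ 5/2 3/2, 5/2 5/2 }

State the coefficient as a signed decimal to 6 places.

√[9·1!4!4!/10! · 4!1!5!0!8!0!] = √(165888)
  +(−1)^1/∏(1,0,0,4,4,0)! = -1/576  (running -1/576)
⟨..|..⟩ = √(165888)·(-1/576) = -0.707107

−√(1/2) ≈ -0.707107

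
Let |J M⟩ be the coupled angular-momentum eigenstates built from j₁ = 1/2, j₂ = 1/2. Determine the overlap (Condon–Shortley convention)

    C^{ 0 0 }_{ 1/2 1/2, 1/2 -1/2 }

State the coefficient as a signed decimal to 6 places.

+0.707107

√[1·1!0!0!/2! · 1!0!0!1!0!0!] = √(1/2)
  +(−1)^0/∏(0,1,0,0,0,0)! = 1  (running 1)
⟨..|..⟩ = √(1/2)·(1) = +0.707107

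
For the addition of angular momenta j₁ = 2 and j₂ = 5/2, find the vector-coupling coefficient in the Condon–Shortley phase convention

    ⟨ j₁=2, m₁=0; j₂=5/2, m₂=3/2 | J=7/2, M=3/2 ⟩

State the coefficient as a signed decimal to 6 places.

−√(2/7) ≈ -0.534522

j₁+j₂−J=1  J+j₁−j₂=3  J−j₁+j₂=4  j₁+j₂+J+1=9
(j₁±m₁, j₂±m₂, J±M) = (2,2,4,1,5,2)
P² = 512/7
sum k=0..1:
  [0] +1/48 = 1/48
  [1] −1/12 = -1/12
S = -1/16
C² = P²·S² = 2/7 ; C = -0.534522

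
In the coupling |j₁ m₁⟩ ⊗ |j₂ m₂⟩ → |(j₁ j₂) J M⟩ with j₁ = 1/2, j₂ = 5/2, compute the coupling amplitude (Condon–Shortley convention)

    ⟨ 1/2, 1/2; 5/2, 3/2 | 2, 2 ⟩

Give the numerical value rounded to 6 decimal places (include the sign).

+0.408248  (= +√(1/6))

triangle: 1!·0!·4!/6! = 24/720
(j±m)!: 1!·0!·4!·1!·4!·0! = 576
prefactor² = (2J+1)·Δ·N² = 96
  k=0: +1/(0!·1!·0!·4!·0!·0!) = 1/24
Σ = 1/24  ⇒  CG² = 96·1/24² = 1/6
CG = +√(1/6) = +0.408248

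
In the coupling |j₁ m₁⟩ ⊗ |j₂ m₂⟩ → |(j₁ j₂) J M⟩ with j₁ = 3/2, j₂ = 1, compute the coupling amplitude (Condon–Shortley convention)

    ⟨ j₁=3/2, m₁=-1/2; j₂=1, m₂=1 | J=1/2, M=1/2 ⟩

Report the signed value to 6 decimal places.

+0.408248

triangle: 2!·1!·0!/4! = 2/24
(j±m)!: 1!·2!·2!·0!·1!·0! = 4
prefactor² = (2J+1)·Δ·N² = 2/3
  k=2: +1/(2!·0!·0!·0!·1!·0!) = 1/2
Σ = 1/2  ⇒  CG² = 2/3·1/2² = 1/6
CG = +√(1/6) = +0.408248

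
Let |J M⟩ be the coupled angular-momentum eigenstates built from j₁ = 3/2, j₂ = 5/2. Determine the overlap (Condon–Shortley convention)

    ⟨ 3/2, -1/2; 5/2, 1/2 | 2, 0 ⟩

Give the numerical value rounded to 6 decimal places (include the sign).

-0.267261  (= −√(1/14))

triangle: 2!*1!*3!/7! = 12/5040
(j±m)!: 1!*2!*3!*2!*2!*2! = 96
prefactor² = (2J+1)*Δ*N² = 8/7
  k=1: −1/(1!*1!*1!*2!*0!*1!) = -1/2
  k=2: +1/(2!*0!*0!*1!*1!*2!) = 1/4
Σ = -1/4  ⇒  CG² = 8/7*(-1/4)² = 1/14
CG = −√(1/14) = -0.267261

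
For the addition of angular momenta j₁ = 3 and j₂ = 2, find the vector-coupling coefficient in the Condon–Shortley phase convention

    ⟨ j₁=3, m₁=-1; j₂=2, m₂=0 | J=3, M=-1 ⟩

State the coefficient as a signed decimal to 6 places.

triangle: 2!*4!*2!/9! = 96/362880
(j±m)!: 2!*4!*2!*2!*2!*4! = 9216
prefactor² = (2J+1)*Δ*N² = 256/15
  k=0: +1/(0!*2!*4!*2!*0!*0!) = 1/96
  k=1: −1/(1!*1!*3!*1!*1!*1!) = -1/6
  k=2: +1/(2!*0!*2!*0!*2!*2!) = 1/16
Σ = -3/32  ⇒  CG² = 256/15*(-3/32)² = 3/20
CG = −√(3/20) = -0.387298

-0.387298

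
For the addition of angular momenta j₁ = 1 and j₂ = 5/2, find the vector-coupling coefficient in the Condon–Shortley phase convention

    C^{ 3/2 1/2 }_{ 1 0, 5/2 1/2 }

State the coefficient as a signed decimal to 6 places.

−√(2/5) = -0.632456

√[4·2!0!3!/6! · 1!1!3!2!2!1!] = √(8/5)
  +(−1)^1/∏(1,1,0,2,0,1)! = -1/2  (running -1/2)
⟨..|..⟩ = √(8/5)·(-1/2) = -0.632456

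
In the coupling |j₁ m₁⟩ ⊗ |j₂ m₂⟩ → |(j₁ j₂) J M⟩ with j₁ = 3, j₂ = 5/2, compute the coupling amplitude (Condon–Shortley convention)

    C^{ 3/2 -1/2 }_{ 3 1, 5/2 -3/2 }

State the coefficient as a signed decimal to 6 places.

-0.483046  (= −√(7/30))

j₁+j₂−J=4  J+j₁−j₂=2  J−j₁+j₂=1  j₁+j₂+J+1=8
(j₁±m₁, j₂±m₂, J±M) = (4,2,1,4,1,2)
P² = 384/35
sum k=0..1:
  [0] +1/48 = 1/48
  [1] −1/6 = -1/6
S = -7/48
C² = P²·S² = 7/30 ; C = -0.483046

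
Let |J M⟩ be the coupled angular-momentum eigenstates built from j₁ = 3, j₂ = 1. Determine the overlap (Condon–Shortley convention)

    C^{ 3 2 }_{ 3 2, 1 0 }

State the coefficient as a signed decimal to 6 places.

j₁+j₂−J=1  J+j₁−j₂=5  J−j₁+j₂=1  j₁+j₂+J+1=8
(j₁±m₁, j₂±m₂, J±M) = (5,1,1,1,5,1)
P² = 300
sum k=0..1:
  [0] +1/24 = 1/24
  [1] −1/120 = -1/120
S = 1/30
C² = P²·S² = 1/3 ; C = +0.577350

+0.577350  (= +√(1/3))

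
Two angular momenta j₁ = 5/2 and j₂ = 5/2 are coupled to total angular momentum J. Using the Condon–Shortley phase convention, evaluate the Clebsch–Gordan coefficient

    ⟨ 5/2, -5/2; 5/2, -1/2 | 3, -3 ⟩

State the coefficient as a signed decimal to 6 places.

√[7·2!3!3!/9! · 0!5!2!3!0!6!] = √(1440)
  +(−1)^2/∏(2,0,3,0,0,3)! = 1/72  (running 1/72)
⟨..|..⟩ = √(1440)·(1/72) = +0.527046

+0.527046  (= +√(5/18))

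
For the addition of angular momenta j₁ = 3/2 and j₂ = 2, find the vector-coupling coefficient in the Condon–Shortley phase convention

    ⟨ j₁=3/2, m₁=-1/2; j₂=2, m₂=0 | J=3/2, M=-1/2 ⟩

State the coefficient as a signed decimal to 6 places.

√[4·2!1!2!/6! · 1!2!2!2!1!2!] = √(16/45)
  +(−1)^1/∏(1,1,1,1,0,1)! = -1  (running -1)
  +(−1)^2/∏(2,0,0,0,1,2)! = 1/4  (running -3/4)
⟨..|..⟩ = √(16/45)·(-3/4) = -0.447214

-0.447214  (= −√(1/5))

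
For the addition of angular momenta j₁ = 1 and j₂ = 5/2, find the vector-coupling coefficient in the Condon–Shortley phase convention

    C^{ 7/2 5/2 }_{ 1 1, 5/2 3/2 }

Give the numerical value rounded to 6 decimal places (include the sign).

+√(5/7) = +0.845154

j₁+j₂−J=0  J+j₁−j₂=2  J−j₁+j₂=5  j₁+j₂+J+1=8
(j₁±m₁, j₂±m₂, J±M) = (2,0,4,1,6,1)
P² = 11520/7
sum k=0..0:
  [0] +1/48 = 1/48
S = 1/48
C² = P²·S² = 5/7 ; C = +0.845154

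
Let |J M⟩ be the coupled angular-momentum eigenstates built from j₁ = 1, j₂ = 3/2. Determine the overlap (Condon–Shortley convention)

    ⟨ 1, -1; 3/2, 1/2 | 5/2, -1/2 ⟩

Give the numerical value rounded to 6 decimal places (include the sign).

+√(3/10) = +0.547723

√[6·0!2!3!/6! · 0!2!2!1!2!3!] = √(24/5)
  +(−1)^0/∏(0,0,2,2,0,1)! = 1/4  (running 1/4)
⟨..|..⟩ = √(24/5)·(1/4) = +0.547723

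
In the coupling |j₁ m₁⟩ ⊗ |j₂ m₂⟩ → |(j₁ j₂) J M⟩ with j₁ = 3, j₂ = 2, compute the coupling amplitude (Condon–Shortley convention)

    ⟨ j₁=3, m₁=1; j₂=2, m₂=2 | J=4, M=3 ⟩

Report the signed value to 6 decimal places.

-0.707107  (= −√(1/2))

√[9·1!5!3!/10! · 4!2!4!0!7!1!] = √(10368)
  +(−1)^1/∏(1,0,1,3,4,0)! = -1/144  (running -1/144)
⟨..|..⟩ = √(10368)·(-1/144) = -0.707107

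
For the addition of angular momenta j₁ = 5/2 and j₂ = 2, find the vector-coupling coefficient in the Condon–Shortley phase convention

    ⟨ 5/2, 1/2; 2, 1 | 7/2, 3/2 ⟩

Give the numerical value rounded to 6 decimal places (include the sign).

√[8·1!4!3!/9! · 3!2!3!1!5!2!] = √(384/7)
  +(−1)^0/∏(0,1,2,3,2,0)! = 1/24  (running 1/24)
  +(−1)^1/∏(1,0,1,2,3,1)! = -1/12  (running -1/24)
⟨..|..⟩ = √(384/7)·(-1/24) = -0.308607

−√(2/21) = -0.308607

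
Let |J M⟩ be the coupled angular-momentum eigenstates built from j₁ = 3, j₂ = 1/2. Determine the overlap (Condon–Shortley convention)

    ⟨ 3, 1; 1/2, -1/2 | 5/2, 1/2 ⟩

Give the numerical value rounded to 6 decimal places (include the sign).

+√(4/7) = +0.755929

triangle: 1!×5!×0!/7! = 120/5040
(j±m)!: 4!×2!×0!×1!×3!×2! = 576
prefactor² = (2J+1)×Δ×N² = 576/7
  k=0: +1/(0!×1!×2!×0!×3!×0!) = 1/12
Σ = 1/12  ⇒  CG² = 576/7×1/12² = 4/7
CG = +√(4/7) = +0.755929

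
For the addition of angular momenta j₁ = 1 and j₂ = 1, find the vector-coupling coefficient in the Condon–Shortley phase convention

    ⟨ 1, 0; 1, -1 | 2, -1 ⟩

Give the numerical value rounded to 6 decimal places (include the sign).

+0.707107

j₁+j₂−J=0  J+j₁−j₂=2  J−j₁+j₂=2  j₁+j₂+J+1=5
(j₁±m₁, j₂±m₂, J±M) = (1,1,0,2,1,3)
P² = 2
sum k=0..0:
  [0] +1/2 = 1/2
S = 1/2
C² = P²·S² = 1/2 ; C = +0.707107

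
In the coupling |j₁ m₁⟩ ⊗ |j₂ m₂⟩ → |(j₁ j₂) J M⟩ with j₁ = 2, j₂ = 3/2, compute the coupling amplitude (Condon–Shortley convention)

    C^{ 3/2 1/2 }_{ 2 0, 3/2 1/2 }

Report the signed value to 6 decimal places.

-0.447214  (= −√(1/5))

triangle: 2!*2!*1!/6! = 4/720
(j±m)!: 2!*2!*2!*1!*2!*1! = 16
prefactor² = (2J+1)*Δ*N² = 16/45
  k=1: −1/(1!*1!*1!*1!*1!*0!) = -1
  k=2: +1/(2!*0!*0!*0!*2!*1!) = 1/4
Σ = -3/4  ⇒  CG² = 16/45*(-3/4)² = 1/5
CG = −√(1/5) = -0.447214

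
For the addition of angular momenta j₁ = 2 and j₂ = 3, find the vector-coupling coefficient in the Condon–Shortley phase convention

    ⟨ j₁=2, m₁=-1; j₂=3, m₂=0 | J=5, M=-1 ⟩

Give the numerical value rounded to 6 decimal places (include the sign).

+0.617213  (= +√(8/21))

√[11·0!4!6!/11! · 1!3!3!3!4!6!] = √(124416/7)
  +(−1)^0/∏(0,0,3,3,1,3)! = 1/216  (running 1/216)
⟨..|..⟩ = √(124416/7)·(1/216) = +0.617213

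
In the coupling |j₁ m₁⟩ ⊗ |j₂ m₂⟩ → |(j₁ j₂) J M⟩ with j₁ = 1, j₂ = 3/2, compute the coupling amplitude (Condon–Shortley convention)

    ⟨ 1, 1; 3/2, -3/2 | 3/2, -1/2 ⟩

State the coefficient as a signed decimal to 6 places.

+0.632456  (= +√(2/5))

triangle: 1!*1!*2!/5! = 2/120
(j±m)!: 2!*0!*0!*3!*1!*2! = 24
prefactor² = (2J+1)*Δ*N² = 8/5
  k=0: +1/(0!*1!*0!*0!*1!*2!) = 1/2
Σ = 1/2  ⇒  CG² = 8/5*1/2² = 2/5
CG = +√(2/5) = +0.632456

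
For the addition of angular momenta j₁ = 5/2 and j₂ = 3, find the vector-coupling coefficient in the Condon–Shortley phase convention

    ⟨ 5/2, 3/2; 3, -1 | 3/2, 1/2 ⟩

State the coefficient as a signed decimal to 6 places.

j₁+j₂−J=4  J+j₁−j₂=1  J−j₁+j₂=2  j₁+j₂+J+1=8
(j₁±m₁, j₂±m₂, J±M) = (4,1,2,4,2,1)
P² = 384/35
sum k=0..1:
  [0] +1/48 = 1/48
  [1] −1/6 = -1/6
S = -7/48
C² = P²·S² = 7/30 ; C = -0.483046

-0.483046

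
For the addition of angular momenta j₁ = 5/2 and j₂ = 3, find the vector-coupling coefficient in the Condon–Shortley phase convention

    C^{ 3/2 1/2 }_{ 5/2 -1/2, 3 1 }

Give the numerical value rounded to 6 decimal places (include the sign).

j₁+j₂−J=4  J+j₁−j₂=1  J−j₁+j₂=2  j₁+j₂+J+1=8
(j₁±m₁, j₂±m₂, J±M) = (2,3,4,2,2,1)
P² = 192/35
sum k=2..3:
  [2] +1/8 = 1/8
  [3] −1/6 = -1/6
S = -1/24
C² = P²·S² = 1/105 ; C = -0.097590

−√(1/105) = -0.097590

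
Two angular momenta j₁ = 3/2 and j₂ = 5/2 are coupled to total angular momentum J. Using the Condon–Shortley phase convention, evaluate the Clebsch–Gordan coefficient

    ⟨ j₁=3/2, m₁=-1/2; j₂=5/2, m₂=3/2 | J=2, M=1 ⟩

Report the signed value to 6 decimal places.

+0.154303  (= +√(1/42))

j₁+j₂−J=2  J+j₁−j₂=1  J−j₁+j₂=3  j₁+j₂+J+1=7
(j₁±m₁, j₂±m₂, J±M) = (1,2,4,1,3,1)
P² = 24/7
sum k=1..2:
  [1] −1/6 = -1/6
  [2] +1/4 = 1/4
S = 1/12
C² = P²·S² = 1/42 ; C = +0.154303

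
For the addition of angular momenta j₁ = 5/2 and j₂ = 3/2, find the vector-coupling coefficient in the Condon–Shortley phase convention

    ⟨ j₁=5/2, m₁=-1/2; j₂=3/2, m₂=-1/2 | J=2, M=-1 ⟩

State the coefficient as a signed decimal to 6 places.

-0.545545

triangle: 2!×3!×1!/7! = 12/5040
(j±m)!: 2!×3!×1!×2!×1!×3! = 144
prefactor² = (2J+1)×Δ×N² = 12/7
  k=0: +1/(0!×2!×3!×1!×0!×0!) = 1/12
  k=1: −1/(1!×1!×2!×0!×1!×1!) = -1/2
Σ = -5/12  ⇒  CG² = 12/7×(-5/12)² = 25/84
CG = −√(25/84) = -0.545545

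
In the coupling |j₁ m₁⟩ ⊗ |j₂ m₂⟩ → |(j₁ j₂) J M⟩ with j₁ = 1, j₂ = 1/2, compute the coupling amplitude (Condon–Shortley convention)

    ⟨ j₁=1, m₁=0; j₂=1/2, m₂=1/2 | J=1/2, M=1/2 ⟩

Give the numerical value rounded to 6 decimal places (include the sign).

-0.577350

triangle: 1!×1!×0!/3! = 1/6
(j±m)!: 1!×1!×1!×0!×1!×0! = 1
prefactor² = (2J+1)×Δ×N² = 1/3
  k=1: −1/(1!×0!×0!×0!×1!×0!) = -1
Σ = -1  ⇒  CG² = 1/3×(-1)² = 1/3
CG = −√(1/3) = -0.577350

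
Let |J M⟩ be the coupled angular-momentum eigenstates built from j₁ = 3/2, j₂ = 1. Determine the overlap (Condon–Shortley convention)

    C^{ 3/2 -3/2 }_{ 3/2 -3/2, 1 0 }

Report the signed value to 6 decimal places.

triangle: 1!*2!*1!/5! = 2/120
(j±m)!: 0!*3!*1!*1!*0!*3! = 36
prefactor² = (2J+1)*Δ*N² = 12/5
  k=1: −1/(1!*0!*2!*0!*0!*1!) = -1/2
Σ = -1/2  ⇒  CG² = 12/5*(-1/2)² = 3/5
CG = −√(3/5) = -0.774597

−√(3/5) ≈ -0.774597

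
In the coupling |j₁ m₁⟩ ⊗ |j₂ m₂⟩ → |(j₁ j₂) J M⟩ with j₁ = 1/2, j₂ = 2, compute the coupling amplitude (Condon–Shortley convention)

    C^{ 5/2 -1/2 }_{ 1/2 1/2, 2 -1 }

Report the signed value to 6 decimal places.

j₁+j₂−J=0  J+j₁−j₂=1  J−j₁+j₂=4  j₁+j₂+J+1=6
(j₁±m₁, j₂±m₂, J±M) = (1,0,1,3,2,3)
P² = 72/5
sum k=0..0:
  [0] +1/6 = 1/6
S = 1/6
C² = P²·S² = 2/5 ; C = +0.632456

+0.632456  (= +√(2/5))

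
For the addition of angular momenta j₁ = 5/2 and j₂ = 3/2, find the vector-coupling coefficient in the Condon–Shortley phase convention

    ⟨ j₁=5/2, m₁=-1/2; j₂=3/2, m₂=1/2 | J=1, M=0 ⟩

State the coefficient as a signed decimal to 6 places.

√[3·3!2!0!/6! · 2!3!2!1!1!1!] = √(6/5)
  +(−1)^2/∏(2,1,1,0,1,0)! = 1/2  (running 1/2)
⟨..|..⟩ = √(6/5)·(1/2) = +0.547723

+0.547723  (= +√(3/10))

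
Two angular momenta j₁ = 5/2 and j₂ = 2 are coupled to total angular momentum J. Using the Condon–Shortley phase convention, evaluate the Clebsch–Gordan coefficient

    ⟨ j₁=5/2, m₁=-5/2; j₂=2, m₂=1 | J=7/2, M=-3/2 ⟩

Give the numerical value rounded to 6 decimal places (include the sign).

-0.487950  (= −√(5/21))

triangle: 1!·4!·3!/9! = 144/362880
(j±m)!: 0!·5!·3!·1!·2!·5! = 172800
prefactor² = (2J+1)·Δ·N² = 3840/7
  k=1: −1/(1!·0!·4!·2!·0!·1!) = -1/48
Σ = -1/48  ⇒  CG² = 3840/7·(-1/48)² = 5/21
CG = −√(5/21) = -0.487950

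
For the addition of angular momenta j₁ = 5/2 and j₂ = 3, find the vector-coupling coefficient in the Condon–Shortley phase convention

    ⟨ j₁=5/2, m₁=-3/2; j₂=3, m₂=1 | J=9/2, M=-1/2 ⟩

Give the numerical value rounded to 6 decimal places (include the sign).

triangle: 1!×4!×5!/11! = 2880/39916800
(j±m)!: 1!×4!×4!×2!×4!×5! = 3317760
prefactor² = (2J+1)×Δ×N² = 184320/77
  k=0: +1/(0!×1!×4!×4!×0!×1!) = 1/576
  k=1: −1/(1!×0!×3!×3!×1!×2!) = -1/72
Σ = -7/576  ⇒  CG² = 184320/77×(-7/576)² = 35/99
CG = −√(35/99) = -0.594588

-0.594588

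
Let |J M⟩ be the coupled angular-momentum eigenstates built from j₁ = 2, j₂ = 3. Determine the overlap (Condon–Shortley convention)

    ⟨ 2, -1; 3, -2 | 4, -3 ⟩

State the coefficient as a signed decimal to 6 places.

j₁+j₂−J=1  J+j₁−j₂=3  J−j₁+j₂=5  j₁+j₂+J+1=10
(j₁±m₁, j₂±m₂, J±M) = (1,3,1,5,1,7)
P² = 6480
sum k=0..1:
  [0] +1/144 = 1/144
  [1] −1/240 = -1/240
S = 1/360
C² = P²·S² = 1/20 ; C = +0.223607

+√(1/20) ≈ +0.223607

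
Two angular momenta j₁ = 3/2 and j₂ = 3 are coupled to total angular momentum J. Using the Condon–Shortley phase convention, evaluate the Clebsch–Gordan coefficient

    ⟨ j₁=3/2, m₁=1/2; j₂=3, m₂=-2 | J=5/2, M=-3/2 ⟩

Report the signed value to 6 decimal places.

j₁+j₂−J=2  J+j₁−j₂=1  J−j₁+j₂=4  j₁+j₂+J+1=8
(j₁±m₁, j₂±m₂, J±M) = (2,1,1,5,1,4)
P² = 288/7
sum k=0..1:
  [0] +1/12 = 1/12
  [1] −1/24 = -1/24
S = 1/24
C² = P²·S² = 1/14 ; C = +0.267261

+0.267261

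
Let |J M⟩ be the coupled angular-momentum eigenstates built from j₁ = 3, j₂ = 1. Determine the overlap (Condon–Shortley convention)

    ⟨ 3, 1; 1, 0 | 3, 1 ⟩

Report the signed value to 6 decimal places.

j₁+j₂−J=1  J+j₁−j₂=5  J−j₁+j₂=1  j₁+j₂+J+1=8
(j₁±m₁, j₂±m₂, J±M) = (4,2,1,1,4,2)
P² = 48
sum k=0..1:
  [0] +1/12 = 1/12
  [1] −1/24 = -1/24
S = 1/24
C² = P²·S² = 1/12 ; C = +0.288675

+√(1/12) ≈ +0.288675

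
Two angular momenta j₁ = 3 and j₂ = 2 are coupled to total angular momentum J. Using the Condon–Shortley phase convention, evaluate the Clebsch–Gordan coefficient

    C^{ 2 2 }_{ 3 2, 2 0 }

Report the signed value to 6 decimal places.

triangle: 3!×3!×1!/8! = 36/40320
(j±m)!: 5!×1!×2!×2!×4!×0! = 11520
prefactor² = (2J+1)×Δ×N² = 360/7
  k=1: −1/(1!×2!×0!×1!×3!×0!) = -1/12
Σ = -1/12  ⇒  CG² = 360/7×(-1/12)² = 5/14
CG = −√(5/14) = -0.597614

−√(5/14) = -0.597614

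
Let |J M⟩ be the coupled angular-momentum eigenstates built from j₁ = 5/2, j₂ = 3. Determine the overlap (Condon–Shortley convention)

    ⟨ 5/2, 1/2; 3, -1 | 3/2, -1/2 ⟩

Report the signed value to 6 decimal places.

j₁+j₂−J=4  J+j₁−j₂=1  J−j₁+j₂=2  j₁+j₂+J+1=8
(j₁±m₁, j₂±m₂, J±M) = (3,2,2,4,1,2)
P² = 192/35
sum k=1..2:
  [1] −1/6 = -1/6
  [2] +1/8 = 1/8
S = -1/24
C² = P²·S² = 1/105 ; C = -0.097590

−√(1/105) ≈ -0.097590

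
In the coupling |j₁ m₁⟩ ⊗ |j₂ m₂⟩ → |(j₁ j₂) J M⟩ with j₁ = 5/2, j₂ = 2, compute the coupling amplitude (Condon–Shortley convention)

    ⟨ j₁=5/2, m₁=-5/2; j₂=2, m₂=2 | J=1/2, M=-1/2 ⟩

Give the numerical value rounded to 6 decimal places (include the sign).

triangle: 4!·1!·0!/6! = 24/720
(j±m)!: 0!·5!·4!·0!·0!·1! = 2880
prefactor² = (2J+1)·Δ·N² = 192
  k=4: +1/(4!·0!·1!·0!·0!·0!) = 1/24
Σ = 1/24  ⇒  CG² = 192·1/24² = 1/3
CG = +√(1/3) = +0.577350

+√(1/3) ≈ +0.577350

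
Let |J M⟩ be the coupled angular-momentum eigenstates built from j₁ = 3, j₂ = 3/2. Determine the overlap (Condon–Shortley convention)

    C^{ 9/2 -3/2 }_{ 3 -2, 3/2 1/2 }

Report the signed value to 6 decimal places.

+0.462910

√[10·0!6!3!/10! · 1!5!2!1!3!6!] = √(86400/7)
  +(−1)^0/∏(0,0,5,2,1,1)! = 1/240  (running 1/240)
⟨..|..⟩ = √(86400/7)·(1/240) = +0.462910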